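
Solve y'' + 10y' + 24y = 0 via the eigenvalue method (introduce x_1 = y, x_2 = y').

y(t) = C_1e^(-6t) + C_2e^(-4t)

Let x_1 = y, x_2 = y'. Then x_1' = x_2 and x_2' = -24x_1 - 10x_2.
A = [[0,1],[-24,-10]]; det(A-λI) = λ^2 + 10λ + 24.
Eigenvalues λ = -6, -4 with eigenvectors (1,-6), (1,-4).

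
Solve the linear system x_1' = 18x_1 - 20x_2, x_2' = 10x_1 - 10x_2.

x_1(t) = 3c_1e^(4t)sin(2t) - c_1e^(4t)cos(2t) - c_2e^(4t)sin(2t) - 3c_2e^(4t)cos(2t), x_2(t) = 2c_1e^(4t)sin(2t) - c_1e^(4t)cos(2t) - c_2e^(4t)sin(2t) - 2c_2e^(4t)cos(2t)

Coefficient matrix A = [[18, -20], [10, -10]].
Characteristic polynomial det(A - λI) = λ^2 - 8λ + 20 = 0.
Eigenvalues λ = 4 ± 2i (complex conjugate pair).
For λ=4+2i: an eigenvector is (-1,-1) - i(3,2) = (-1 - 3i, -1 - 2i).
A real fundamental pair from Re and Im of e^((4+2i)t)v: X_1 = e^(4t)(cos(2t)·(-1,-1) + sin(2t)·(3,2)), X_2 = e^(4t)(sin(2t)·(-1,-1) - cos(2t)·(3,2)).
General solution: c_1X_1 + c_2X_2.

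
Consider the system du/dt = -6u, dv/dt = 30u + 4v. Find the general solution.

u(t) = c_2e^(-6t), v(t) = -c_1e^(4t) - 3c_2e^(-6t)

Coefficient matrix A = [[-6, 0], [30, 4]].
Characteristic polynomial det(A - λI) = λ^2 + 2λ - 24 = 0.
Eigenvalues λ = 4, -6.
For λ=4: (A-λI) row 1 is [-10, 0], so an eigenvector is (0, -1).
For λ=-6: (A-λI) row 2 is [30, 10], so an eigenvector is (1, -3).
General solution: c_1e^(4t)(0,-1) + c_2e^(-6t)(1,-3).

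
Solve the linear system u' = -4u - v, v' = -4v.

Coefficient matrix A = [[-4, -1], [0, -4]].
Characteristic polynomial det(A - λI) = λ^2 + 8λ + 16 = 0.
Single eigenvalue λ = -4 with algebraic multiplicity 2.
Eigenvector v = (-1,0); generalized eigenvector w with (A-λI)w=v is (-3,1).
General solution: e^(-4t)[c_1·v + c_2·(t·v + w)].

u(t) = -c_1e^(-4t) - c_2te^(-4t) - 3c_2e^(-4t), v(t) = c_2e^(-4t)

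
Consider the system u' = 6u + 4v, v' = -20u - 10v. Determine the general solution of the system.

Coefficient matrix A = [[6, 4], [-20, -10]].
Characteristic polynomial det(A - λI) = λ^2 + 4λ + 20 = 0.
Eigenvalues λ = -2 ± 4i (complex conjugate pair).
For λ=-2+4i: an eigenvector is (0,-1) - i(-1,2) = (0 + i, -1 - 2i).
A real fundamental pair from Re and Im of e^((-2+4i)t)v: X_1 = e^(-2t)(cos(4t)·(0,-1) + sin(4t)·(-1,2)), X_2 = e^(-2t)(sin(4t)·(0,-1) - cos(4t)·(-1,2)).
General solution: K_1X_1 + K_2X_2.

u(t) = -K_1e^(-2t)sin(4t) + K_2e^(-2t)cos(4t), v(t) = 2K_1e^(-2t)sin(4t) - K_1e^(-2t)cos(4t) - K_2e^(-2t)sin(4t) - 2K_2e^(-2t)cos(4t)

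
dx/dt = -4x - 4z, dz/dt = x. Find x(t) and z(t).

x(t) = -2c_1e^(-2t) - 2c_2te^(-2t) - c_2e^(-2t), z(t) = c_1e^(-2t) + c_2te^(-2t) + c_2e^(-2t)

Coefficient matrix A = [[-4, -4], [1, 0]].
Characteristic polynomial det(A - λI) = λ^2 + 4λ + 4 = 0.
Single eigenvalue λ = -2 with algebraic multiplicity 2.
Eigenvector v = (-2,1); generalized eigenvector w with (A-λI)w=v is (-1,1).
General solution: e^(-2t)[c_1·v + c_2·(t·v + w)].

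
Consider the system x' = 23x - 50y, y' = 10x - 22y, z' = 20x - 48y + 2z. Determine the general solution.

x(t) = 5K_1e^(3t) + 2K_2e^(-2t), y(t) = 2K_1e^(3t) + K_2e^(-2t), z(t) = 4K_1e^(3t) + 2K_2e^(-2t) + K_3e^(2t)

Coefficient matrix A = [[23, -50, 0], [10, -22, 0], [20, -48, 2]].
det(A - λI) = 0 gives eigenvalues λ = 3, -2, 2.
For λ=3: eigenvector (5,2,4).
For λ=-2: eigenvector (2,1,2).
For λ=2: eigenvector (0,0,1).
General solution: K_1e^(3t)(5,2,4) + K_2e^(-2t)(2,1,2) + K_3e^(2t)(0,0,1).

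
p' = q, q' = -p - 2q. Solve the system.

p(t) = c_1e^(-t) + c_2te^(-t) + 3c_2e^(-t), q(t) = -c_1e^(-t) - c_2te^(-t) - 2c_2e^(-t)

Coefficient matrix A = [[0, 1], [-1, -2]].
Characteristic polynomial det(A - λI) = λ^2 + 2λ + 1 = 0.
Single eigenvalue λ = -1 with algebraic multiplicity 2.
Eigenvector v = (1,-1); generalized eigenvector w with (A-λI)w=v is (3,-2).
General solution: e^(-t)[c_1·v + c_2·(t·v + w)].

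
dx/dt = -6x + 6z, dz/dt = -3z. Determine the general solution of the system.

Coefficient matrix A = [[-6, 6], [0, -3]].
Characteristic polynomial det(A - λI) = λ^2 + 9λ + 18 = 0.
Eigenvalues λ = -3, -6.
For λ=-3: (A-λI) row 1 is [-3, 6], so an eigenvector is (2, 1).
For λ=-6: (A-λI) row 1 is [0, 6], so an eigenvector is (1, 0).
General solution: c_1e^(-3t)(2,1) + c_2e^(-6t)(1,0).

x(t) = 2c_1e^(-3t) + c_2e^(-6t), z(t) = c_1e^(-3t)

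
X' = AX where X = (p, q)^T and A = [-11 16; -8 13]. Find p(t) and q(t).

p(t) = 2K_1e^(-3t) - K_2e^(5t), q(t) = K_1e^(-3t) - K_2e^(5t)

Coefficient matrix A = [[-11, 16], [-8, 13]].
Characteristic polynomial det(A - λI) = λ^2 - 2λ - 15 = 0.
Eigenvalues λ = -3, 5.
For λ=-3: (A-λI) row 1 is [-8, 16], so an eigenvector is (2, 1).
For λ=5: (A-λI) row 1 is [-16, 16], so an eigenvector is (-1, -1).
General solution: K_1e^(-3t)(2,1) + K_2e^(5t)(-1,-1).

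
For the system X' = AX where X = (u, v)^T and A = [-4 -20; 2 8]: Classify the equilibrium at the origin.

unstable spiral

A = [[-4,-20],[2,8]]; det(A-λI) = λ^2 - 4λ + 8.
λ = 2 ± 2i: positive real part.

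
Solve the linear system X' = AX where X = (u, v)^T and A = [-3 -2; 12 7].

Coefficient matrix A = [[-3, -2], [12, 7]].
Characteristic polynomial det(A - λI) = λ^2 - 4λ + 3 = 0.
Eigenvalues λ = 1, 3.
For λ=1: (A-λI) row 1 is [-4, -2], so an eigenvector is (1, -2).
For λ=3: (A-λI) row 1 is [-6, -2], so an eigenvector is (-1, 3).
General solution: C_1e^(t)(1,-2) + C_2e^(3t)(-1,3).

u(t) = C_1e^(t) - C_2e^(3t), v(t) = -2C_1e^(t) + 3C_2e^(3t)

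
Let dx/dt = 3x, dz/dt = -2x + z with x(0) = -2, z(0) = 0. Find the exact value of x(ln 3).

-54

A = [[3,0],[-2,1]]; eigenvalues λ = 3, 1.
Eigenvectors: (1,-1) for λ=3, (0,-1) for λ=1.
From the initial condition, c_1 = -2, c_2 = 2.
x(ln 3) = (-2)(3^3)(1) + (2)(3^1)(0) = -54.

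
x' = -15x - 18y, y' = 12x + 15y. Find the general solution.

x(t) = -K_1e^(3t) + 3K_2e^(-3t), y(t) = K_1e^(3t) - 2K_2e^(-3t)

Coefficient matrix A = [[-15, -18], [12, 15]].
Characteristic polynomial det(A - λI) = λ^2 - 9 = 0.
Eigenvalues λ = 3, -3.
For λ=3: (A-λI) row 1 is [-18, -18], so an eigenvector is (-1, 1).
For λ=-3: (A-λI) row 1 is [-12, -18], so an eigenvector is (3, -2).
General solution: K_1e^(3t)(-1,1) + K_2e^(-3t)(3,-2).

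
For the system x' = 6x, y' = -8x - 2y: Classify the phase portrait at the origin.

saddle

A = [[6,0],[-8,-2]]; det(A-λI) = λ^2 - 4λ - 12.
λ = -2, 6: opposite signs.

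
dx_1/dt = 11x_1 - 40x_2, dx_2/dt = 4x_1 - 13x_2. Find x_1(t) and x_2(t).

x_1(t) = -3K_1e^(-t)sin(4t) - K_1e^(-t)cos(4t) - K_2e^(-t)sin(4t) + 3K_2e^(-t)cos(4t), x_2(t) = -K_1e^(-t)sin(4t) + K_2e^(-t)cos(4t)

Coefficient matrix A = [[11, -40], [4, -13]].
Characteristic polynomial det(A - λI) = λ^2 + 2λ + 17 = 0.
Eigenvalues λ = -1 ± 4i (complex conjugate pair).
For λ=-1+4i: an eigenvector is (-1,0) - i(-3,-1) = (-1 + 3i, 0 + i).
A real fundamental pair from Re and Im of e^((-1+4i)t)v: X_1 = e^(-t)(cos(4t)·(-1,0) + sin(4t)·(-3,-1)), X_2 = e^(-t)(sin(4t)·(-1,0) - cos(4t)·(-3,-1)).
General solution: K_1X_1 + K_2X_2.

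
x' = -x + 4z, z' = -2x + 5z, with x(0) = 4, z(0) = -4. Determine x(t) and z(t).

x(t) = -12e^(3t) + 16e^(t), z(t) = -12e^(3t) + 8e^(t)

Coefficient matrix A = [[-1, 4], [-2, 5]].
Characteristic polynomial det(A - λI) = λ^2 - 4λ + 3 = 0.
Eigenvalues λ = 1, 3.
For λ=1: (A-λI) row 1 is [-2, 4], so an eigenvector is (2, 1).
For λ=3: (A-λI) row 1 is [-4, 4], so an eigenvector is (1, 1).
General solution: c_1e^(t)(2,1) + c_2e^(3t)(1,1).
Applying x(0)=4, z(0)=-4 gives c_1=8, c_2=-12.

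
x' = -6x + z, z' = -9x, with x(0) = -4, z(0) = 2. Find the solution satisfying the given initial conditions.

Coefficient matrix A = [[-6, 1], [-9, 0]].
Characteristic polynomial det(A - λI) = λ^2 + 6λ + 9 = 0.
Single eigenvalue λ = -3 with algebraic multiplicity 2.
Eigenvector v = (-1,-3); generalized eigenvector w with (A-λI)w=v is (1,2).
General solution: e^(-3t)[K_1·v + K_2·(t·v + w)].
Applying x(0)=-4, z(0)=2 gives K_1=-10, K_2=-14.

x(t) = 14te^(-3t) - 4e^(-3t), z(t) = 42te^(-3t) + 2e^(-3t)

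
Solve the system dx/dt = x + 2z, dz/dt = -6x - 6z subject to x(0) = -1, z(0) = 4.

Coefficient matrix A = [[1, 2], [-6, -6]].
Characteristic polynomial det(A - λI) = λ^2 + 5λ + 6 = 0.
Eigenvalues λ = -3, -2.
For λ=-3: (A-λI) row 1 is [4, 2], so an eigenvector is (1, -2).
For λ=-2: (A-λI) row 1 is [3, 2], so an eigenvector is (2, -3).
General solution: c_1e^(-3t)(1,-2) + c_2e^(-2t)(2,-3).
Applying x(0)=-1, z(0)=4 gives c_1=-5, c_2=2.

x(t) = 4e^(-2t) - 5e^(-3t), z(t) = -6e^(-2t) + 10e^(-3t)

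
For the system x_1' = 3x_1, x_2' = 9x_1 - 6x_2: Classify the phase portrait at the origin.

A = [[3,0],[9,-6]]; det(A-λI) = λ^2 + 3λ - 18.
λ = -6, 3: opposite signs.

saddle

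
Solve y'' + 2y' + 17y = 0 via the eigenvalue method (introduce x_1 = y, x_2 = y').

y(t) = K_1e^(-t)cos(4t) + K_2e^(-t)sin(4t)

Let x_1 = y, x_2 = y'. Then x_1' = x_2 and x_2' = -17x_1 - 2x_2.
A = [[0,1],[-17,-2]]; det(A-λI) = λ^2 + 2λ + 17.
Eigenvalues λ = -1 ± 4i.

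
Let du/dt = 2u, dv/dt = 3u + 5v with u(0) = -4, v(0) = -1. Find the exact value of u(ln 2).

A = [[2,0],[3,5]]; eigenvalues λ = 2, 5.
Eigenvectors: (-1,1) for λ=2, (0,-1) for λ=5.
From the initial condition, c_1 = 4, c_2 = 5.
u(ln 2) = (4)(2^2)(-1) + (5)(2^5)(0) = -16.

-16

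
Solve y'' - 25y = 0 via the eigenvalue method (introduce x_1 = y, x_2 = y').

Let x_1 = y, x_2 = y'. Then x_1' = x_2 and x_2' = 25x_1.
A = [[0,1],[25,0]]; det(A-λI) = λ^2 - 25.
Eigenvalues λ = 5, -5 with eigenvectors (1,5), (1,-5).

y(t) = K_1e^(5t) + K_2e^(-5t)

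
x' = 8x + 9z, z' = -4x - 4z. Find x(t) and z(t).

Coefficient matrix A = [[8, 9], [-4, -4]].
Characteristic polynomial det(A - λI) = λ^2 - 4λ + 4 = 0.
Single eigenvalue λ = 2 with algebraic multiplicity 2.
Eigenvector v = (-3,2); generalized eigenvector w with (A-λI)w=v is (-2,1).
General solution: e^(2t)[c_1·v + c_2·(t·v + w)].

x(t) = -3c_1e^(2t) - 3c_2te^(2t) - 2c_2e^(2t), z(t) = 2c_1e^(2t) + 2c_2te^(2t) + c_2e^(2t)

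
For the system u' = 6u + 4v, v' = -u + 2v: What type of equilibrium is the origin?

unstable improper node

A = [[6,4],[-1,2]]; det(A-λI) = λ^2 - 8λ + 16.
repeated λ = 4 with a single eigenvector.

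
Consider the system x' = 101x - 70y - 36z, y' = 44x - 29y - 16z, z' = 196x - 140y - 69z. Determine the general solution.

Coefficient matrix A = [[101, -70, -36], [44, -29, -16], [196, -140, -69]].
det(A - λI) = 0 gives eigenvalues λ = 1, -1, 3.
For λ=1: eigenvector (5,2,10).
For λ=-1: eigenvector (7,3,14).
For λ=3: eigenvector (-4,-2,-7).
General solution: C_1e^(t)(5,2,10) + C_2e^(-t)(7,3,14) + C_3e^(3t)(-4,-2,-7).

x(t) = 5C_1e^(t) + 7C_2e^(-t) - 4C_3e^(3t), y(t) = 2C_1e^(t) + 3C_2e^(-t) - 2C_3e^(3t), z(t) = 10C_1e^(t) + 14C_2e^(-t) - 7C_3e^(3t)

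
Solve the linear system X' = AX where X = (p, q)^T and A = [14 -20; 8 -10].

p(t) = c_1e^(2t)sin(4t) + 2c_1e^(2t)cos(4t) + 2c_2e^(2t)sin(4t) - c_2e^(2t)cos(4t), q(t) = c_1e^(2t)sin(4t) + c_1e^(2t)cos(4t) + c_2e^(2t)sin(4t) - c_2e^(2t)cos(4t)

Coefficient matrix A = [[14, -20], [8, -10]].
Characteristic polynomial det(A - λI) = λ^2 - 4λ + 20 = 0.
Eigenvalues λ = 2 ± 4i (complex conjugate pair).
For λ=2+4i: an eigenvector is (2,1) - i(1,1) = (2 - i, 1 - i).
A real fundamental pair from Re and Im of e^((2+4i)t)v: X_1 = e^(2t)(cos(4t)·(2,1) + sin(4t)·(1,1)), X_2 = e^(2t)(sin(4t)·(2,1) - cos(4t)·(1,1)).
General solution: c_1X_1 + c_2X_2.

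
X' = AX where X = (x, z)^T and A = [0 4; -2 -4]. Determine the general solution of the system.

x(t) = C_1e^(-2t)sin(2t) + C_1e^(-2t)cos(2t) + C_2e^(-2t)sin(2t) - C_2e^(-2t)cos(2t), z(t) = -C_1e^(-2t)sin(2t) + C_2e^(-2t)cos(2t)

Coefficient matrix A = [[0, 4], [-2, -4]].
Characteristic polynomial det(A - λI) = λ^2 + 4λ + 8 = 0.
Eigenvalues λ = -2 ± 2i (complex conjugate pair).
For λ=-2+2i: an eigenvector is (1,0) - i(1,-1) = (1 - i, 0 + i).
A real fundamental pair from Re and Im of e^((-2+2i)t)v: X_1 = e^(-2t)(cos(2t)·(1,0) + sin(2t)·(1,-1)), X_2 = e^(-2t)(sin(2t)·(1,0) - cos(2t)·(1,-1)).
General solution: C_1X_1 + C_2X_2.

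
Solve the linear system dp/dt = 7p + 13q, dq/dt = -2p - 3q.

p(t) = -3K_1e^(2t)sin(t) + 2K_1e^(2t)cos(t) + 2K_2e^(2t)sin(t) + 3K_2e^(2t)cos(t), q(t) = K_1e^(2t)sin(t) - K_1e^(2t)cos(t) - K_2e^(2t)sin(t) - K_2e^(2t)cos(t)

Coefficient matrix A = [[7, 13], [-2, -3]].
Characteristic polynomial det(A - λI) = λ^2 - 4λ + 5 = 0.
Eigenvalues λ = 2 ± i (complex conjugate pair).
For λ=2+i: an eigenvector is (2,-1) - i(-3,1) = (2 + 3i, -1 - i).
A real fundamental pair from Re and Im of e^((2+i)t)v: X_1 = e^(2t)(cos(t)·(2,-1) + sin(t)·(-3,1)), X_2 = e^(2t)(sin(t)·(2,-1) - cos(t)·(-3,1)).
General solution: K_1X_1 + K_2X_2.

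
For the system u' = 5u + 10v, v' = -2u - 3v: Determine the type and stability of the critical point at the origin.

A = [[5,10],[-2,-3]]; det(A-λI) = λ^2 - 2λ + 5.
λ = 1 ± 2i: positive real part.

unstable spiral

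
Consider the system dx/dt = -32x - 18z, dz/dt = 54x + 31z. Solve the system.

x(t) = -2K_1e^(-5t) + K_2e^(4t), z(t) = 3K_1e^(-5t) - 2K_2e^(4t)

Coefficient matrix A = [[-32, -18], [54, 31]].
Characteristic polynomial det(A - λI) = λ^2 + λ - 20 = 0.
Eigenvalues λ = -5, 4.
For λ=-5: (A-λI) row 1 is [-27, -18], so an eigenvector is (-2, 3).
For λ=4: (A-λI) row 1 is [-36, -18], so an eigenvector is (1, -2).
General solution: K_1e^(-5t)(-2,3) + K_2e^(4t)(1,-2).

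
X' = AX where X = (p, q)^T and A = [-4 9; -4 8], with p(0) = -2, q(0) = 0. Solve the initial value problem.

p(t) = 12te^(2t) - 2e^(2t), q(t) = 8te^(2t)

Coefficient matrix A = [[-4, 9], [-4, 8]].
Characteristic polynomial det(A - λI) = λ^2 - 4λ + 4 = 0.
Single eigenvalue λ = 2 with algebraic multiplicity 2.
Eigenvector v = (3,2); generalized eigenvector w with (A-λI)w=v is (-2,-1).
General solution: e^(2t)[K_1·v + K_2·(t·v + w)].
Applying p(0)=-2, q(0)=0 gives K_1=2, K_2=4.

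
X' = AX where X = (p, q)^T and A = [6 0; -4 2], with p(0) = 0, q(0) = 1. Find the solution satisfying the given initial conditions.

p(t) = 0, q(t) = e^(2t)

Coefficient matrix A = [[6, 0], [-4, 2]].
Characteristic polynomial det(A - λI) = λ^2 - 8λ + 12 = 0.
Eigenvalues λ = 6, 2.
For λ=6: (A-λI) row 2 is [-4, -4], so an eigenvector is (-1, 1).
For λ=2: (A-λI) row 1 is [4, 0], so an eigenvector is (0, -1).
General solution: K_1e^(6t)(-1,1) + K_2e^(2t)(0,-1).
Applying p(0)=0, q(0)=1 gives K_1=0, K_2=-1.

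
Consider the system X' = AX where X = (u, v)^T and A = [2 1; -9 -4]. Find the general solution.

u(t) = -c_1e^(-t) - c_2te^(-t), v(t) = 3c_1e^(-t) + 3c_2te^(-t) - c_2e^(-t)

Coefficient matrix A = [[2, 1], [-9, -4]].
Characteristic polynomial det(A - λI) = λ^2 + 2λ + 1 = 0.
Single eigenvalue λ = -1 with algebraic multiplicity 2.
Eigenvector v = (-1,3); generalized eigenvector w with (A-λI)w=v is (0,-1).
General solution: e^(-t)[c_1·v + c_2·(t·v + w)].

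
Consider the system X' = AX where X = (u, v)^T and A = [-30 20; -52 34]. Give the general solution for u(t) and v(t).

u(t) = -K_1e^(2t)sin(4t) + 2K_1e^(2t)cos(4t) + 2K_2e^(2t)sin(4t) + K_2e^(2t)cos(4t), v(t) = -2K_1e^(2t)sin(4t) + 3K_1e^(2t)cos(4t) + 3K_2e^(2t)sin(4t) + 2K_2e^(2t)cos(4t)

Coefficient matrix A = [[-30, 20], [-52, 34]].
Characteristic polynomial det(A - λI) = λ^2 - 4λ + 20 = 0.
Eigenvalues λ = 2 ± 4i (complex conjugate pair).
For λ=2+4i: an eigenvector is (2,3) - i(-1,-2) = (2 + i, 3 + 2i).
A real fundamental pair from Re and Im of e^((2+4i)t)v: X_1 = e^(2t)(cos(4t)·(2,3) + sin(4t)·(-1,-2)), X_2 = e^(2t)(sin(4t)·(2,3) - cos(4t)·(-1,-2)).
General solution: K_1X_1 + K_2X_2.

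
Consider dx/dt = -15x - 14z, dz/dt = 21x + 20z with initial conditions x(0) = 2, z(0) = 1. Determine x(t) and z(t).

Coefficient matrix A = [[-15, -14], [21, 20]].
Characteristic polynomial det(A - λI) = λ^2 - 5λ - 6 = 0.
Eigenvalues λ = -1, 6.
For λ=-1: (A-λI) row 1 is [-14, -14], so an eigenvector is (1, -1).
For λ=6: (A-λI) row 1 is [-21, -14], so an eigenvector is (2, -3).
General solution: K_1e^(-t)(1,-1) + K_2e^(6t)(2,-3).
Applying x(0)=2, z(0)=1 gives K_1=8, K_2=-3.

x(t) = -6e^(6t) + 8e^(-t), z(t) = 9e^(6t) - 8e^(-t)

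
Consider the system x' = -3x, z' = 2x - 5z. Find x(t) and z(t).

x(t) = C_1e^(-3t), z(t) = C_1e^(-3t) - C_2e^(-5t)

Coefficient matrix A = [[-3, 0], [2, -5]].
Characteristic polynomial det(A - λI) = λ^2 + 8λ + 15 = 0.
Eigenvalues λ = -3, -5.
For λ=-3: (A-λI) row 2 is [2, -2], so an eigenvector is (1, 1).
For λ=-5: (A-λI) row 1 is [2, 0], so an eigenvector is (0, -1).
General solution: C_1e^(-3t)(1,1) + C_2e^(-5t)(0,-1).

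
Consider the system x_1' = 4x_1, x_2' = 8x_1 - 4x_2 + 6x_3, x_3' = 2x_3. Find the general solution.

Coefficient matrix A = [[4, 0, 0], [8, -4, 6], [0, 0, 2]].
det(A - λI) = 0 gives eigenvalues λ = 4, 2, -4.
For λ=4: eigenvector (1,1,0).
For λ=2: eigenvector (0,1,1).
For λ=-4: eigenvector (0,-1,0).
General solution: C_1e^(4t)(1,1,0) + C_2e^(2t)(0,1,1) + C_3e^(-4t)(0,-1,0).

x_1(t) = C_1e^(4t), x_2(t) = C_1e^(4t) + C_2e^(2t) - C_3e^(-4t), x_3(t) = C_2e^(2t)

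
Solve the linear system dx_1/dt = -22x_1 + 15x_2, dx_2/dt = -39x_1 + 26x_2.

x_1(t) = 2K_1e^(2t)sin(3t) + K_1e^(2t)cos(3t) + K_2e^(2t)sin(3t) - 2K_2e^(2t)cos(3t), x_2(t) = 3K_1e^(2t)sin(3t) + 2K_1e^(2t)cos(3t) + 2K_2e^(2t)sin(3t) - 3K_2e^(2t)cos(3t)

Coefficient matrix A = [[-22, 15], [-39, 26]].
Characteristic polynomial det(A - λI) = λ^2 - 4λ + 13 = 0.
Eigenvalues λ = 2 ± 3i (complex conjugate pair).
For λ=2+3i: an eigenvector is (1,2) - i(2,3) = (1 - 2i, 2 - 3i).
A real fundamental pair from Re and Im of e^((2+3i)t)v: X_1 = e^(2t)(cos(3t)·(1,2) + sin(3t)·(2,3)), X_2 = e^(2t)(sin(3t)·(1,2) - cos(3t)·(2,3)).
General solution: K_1X_1 + K_2X_2.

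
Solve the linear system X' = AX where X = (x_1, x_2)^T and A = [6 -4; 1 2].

x_1(t) = 2K_1e^(4t) + 2K_2te^(4t) - 3K_2e^(4t), x_2(t) = K_1e^(4t) + K_2te^(4t) - 2K_2e^(4t)

Coefficient matrix A = [[6, -4], [1, 2]].
Characteristic polynomial det(A - λI) = λ^2 - 8λ + 16 = 0.
Single eigenvalue λ = 4 with algebraic multiplicity 2.
Eigenvector v = (2,1); generalized eigenvector w with (A-λI)w=v is (-3,-2).
General solution: e^(4t)[K_1·v + K_2·(t·v + w)].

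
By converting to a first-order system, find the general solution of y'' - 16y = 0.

y(t) = c_1e^(4t) + c_2e^(-4t)

Let x_1 = y, x_2 = y'. Then x_1' = x_2 and x_2' = 16x_1.
A = [[0,1],[16,0]]; det(A-λI) = λ^2 - 16.
Eigenvalues λ = 4, -4 with eigenvectors (1,4), (1,-4).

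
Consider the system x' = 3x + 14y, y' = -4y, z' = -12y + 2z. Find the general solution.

Coefficient matrix A = [[3, 14, 0], [0, -4, 0], [0, -12, 2]].
det(A - λI) = 0 gives eigenvalues λ = -4, 3, 2.
For λ=-4: eigenvector (-2,1,2).
For λ=3: eigenvector (1,0,0).
For λ=2: eigenvector (0,0,1).
General solution: c_1e^(-4t)(-2,1,2) + c_2e^(3t)(1,0,0) + c_3e^(2t)(0,0,1).

x(t) = -2c_1e^(-4t) + c_2e^(3t), y(t) = c_1e^(-4t), z(t) = 2c_1e^(-4t) + c_3e^(2t)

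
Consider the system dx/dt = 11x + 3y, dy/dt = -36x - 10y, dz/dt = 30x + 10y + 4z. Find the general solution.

Coefficient matrix A = [[11, 3, 0], [-36, -10, 0], [30, 10, 4]].
det(A - λI) = 0 gives eigenvalues λ = 2, -1, 4.
For λ=2: eigenvector (1,-3,0).
For λ=-1: eigenvector (-1,4,-2).
For λ=4: eigenvector (0,0,1).
General solution: C_1e^(2t)(1,-3,0) + C_2e^(-t)(-1,4,-2) + C_3e^(4t)(0,0,1).

x(t) = C_1e^(2t) - C_2e^(-t), y(t) = -3C_1e^(2t) + 4C_2e^(-t), z(t) = -2C_2e^(-t) + C_3e^(4t)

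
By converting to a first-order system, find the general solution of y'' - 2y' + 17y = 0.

y(t) = K_1e^(t)cos(4t) + K_2e^(t)sin(4t)

Let x_1 = y, x_2 = y'. Then x_1' = x_2 and x_2' = -17x_1 + 2x_2.
A = [[0,1],[-17,2]]; det(A-λI) = λ^2 - 2λ + 17.
Eigenvalues λ = 1 ± 4i.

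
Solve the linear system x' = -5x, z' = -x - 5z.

x(t) = -C_2e^(-5t), z(t) = C_1e^(-5t) + C_2te^(-5t)

Coefficient matrix A = [[-5, 0], [-1, -5]].
Characteristic polynomial det(A - λI) = λ^2 + 10λ + 25 = 0.
Single eigenvalue λ = -5 with algebraic multiplicity 2.
Eigenvector v = (0,1); generalized eigenvector w with (A-λI)w=v is (-1,0).
General solution: e^(-5t)[C_1·v + C_2·(t·v + w)].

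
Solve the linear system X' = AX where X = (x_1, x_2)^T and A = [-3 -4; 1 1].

Coefficient matrix A = [[-3, -4], [1, 1]].
Characteristic polynomial det(A - λI) = λ^2 + 2λ + 1 = 0.
Single eigenvalue λ = -1 with algebraic multiplicity 2.
Eigenvector v = (-2,1); generalized eigenvector w with (A-λI)w=v is (-1,1).
General solution: e^(-t)[K_1·v + K_2·(t·v + w)].

x_1(t) = -2K_1e^(-t) - 2K_2te^(-t) - K_2e^(-t), x_2(t) = K_1e^(-t) + K_2te^(-t) + K_2e^(-t)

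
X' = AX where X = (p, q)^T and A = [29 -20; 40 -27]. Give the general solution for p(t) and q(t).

p(t) = -c_1e^(t)sin(4t) + 2c_1e^(t)cos(4t) + 2c_2e^(t)sin(4t) + c_2e^(t)cos(4t), q(t) = -c_1e^(t)sin(4t) + 3c_1e^(t)cos(4t) + 3c_2e^(t)sin(4t) + c_2e^(t)cos(4t)

Coefficient matrix A = [[29, -20], [40, -27]].
Characteristic polynomial det(A - λI) = λ^2 - 2λ + 17 = 0.
Eigenvalues λ = 1 ± 4i (complex conjugate pair).
For λ=1+4i: an eigenvector is (2,3) - i(-1,-1) = (2 + i, 3 + i).
A real fundamental pair from Re and Im of e^((1+4i)t)v: X_1 = e^(t)(cos(4t)·(2,3) + sin(4t)·(-1,-1)), X_2 = e^(t)(sin(4t)·(2,3) - cos(4t)·(-1,-1)).
General solution: c_1X_1 + c_2X_2.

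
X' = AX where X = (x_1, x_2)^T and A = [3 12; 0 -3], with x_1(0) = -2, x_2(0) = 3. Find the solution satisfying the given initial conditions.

x_1(t) = 4e^(3t) - 6e^(-3t), x_2(t) = 3e^(-3t)

Coefficient matrix A = [[3, 12], [0, -3]].
Characteristic polynomial det(A - λI) = λ^2 - 9 = 0.
Eigenvalues λ = -3, 3.
For λ=-3: (A-λI) row 1 is [6, 12], so an eigenvector is (2, -1).
For λ=3: (A-λI) row 1 is [0, 12], so an eigenvector is (-1, 0).
General solution: c_1e^(-3t)(2,-1) + c_2e^(3t)(-1,0).
Applying x_1(0)=-2, x_2(0)=3 gives c_1=-3, c_2=-4.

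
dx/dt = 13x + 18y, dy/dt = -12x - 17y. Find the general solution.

Coefficient matrix A = [[13, 18], [-12, -17]].
Characteristic polynomial det(A - λI) = λ^2 + 4λ - 5 = 0.
Eigenvalues λ = 1, -5.
For λ=1: (A-λI) row 1 is [12, 18], so an eigenvector is (3, -2).
For λ=-5: (A-λI) row 1 is [18, 18], so an eigenvector is (1, -1).
General solution: K_1e^(t)(3,-2) + K_2e^(-5t)(1,-1).

x(t) = 3K_1e^(t) + K_2e^(-5t), y(t) = -2K_1e^(t) - K_2e^(-5t)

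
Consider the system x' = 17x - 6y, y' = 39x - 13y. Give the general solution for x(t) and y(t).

x(t) = -C_1e^(2t)sin(3t) - C_1e^(2t)cos(3t) - C_2e^(2t)sin(3t) + C_2e^(2t)cos(3t), y(t) = -3C_1e^(2t)sin(3t) - 2C_1e^(2t)cos(3t) - 2C_2e^(2t)sin(3t) + 3C_2e^(2t)cos(3t)

Coefficient matrix A = [[17, -6], [39, -13]].
Characteristic polynomial det(A - λI) = λ^2 - 4λ + 13 = 0.
Eigenvalues λ = 2 ± 3i (complex conjugate pair).
For λ=2+3i: an eigenvector is (-1,-2) - i(-1,-3) = (-1 + i, -2 + 3i).
A real fundamental pair from Re and Im of e^((2+3i)t)v: X_1 = e^(2t)(cos(3t)·(-1,-2) + sin(3t)·(-1,-3)), X_2 = e^(2t)(sin(3t)·(-1,-2) - cos(3t)·(-1,-3)).
General solution: C_1X_1 + C_2X_2.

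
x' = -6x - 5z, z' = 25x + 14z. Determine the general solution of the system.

Coefficient matrix A = [[-6, -5], [25, 14]].
Characteristic polynomial det(A - λI) = λ^2 - 8λ + 41 = 0.
Eigenvalues λ = 4 ± 5i (complex conjugate pair).
For λ=4+5i: an eigenvector is (1,-2) - i(0,1) = (1, -2 - i).
A real fundamental pair from Re and Im of e^((4+5i)t)v: X_1 = e^(4t)(cos(5t)·(1,-2) + sin(5t)·(0,1)), X_2 = e^(4t)(sin(5t)·(1,-2) - cos(5t)·(0,1)).
General solution: C_1X_1 + C_2X_2.

x(t) = C_1e^(4t)cos(5t) + C_2e^(4t)sin(5t), z(t) = C_1e^(4t)sin(5t) - 2C_1e^(4t)cos(5t) - 2C_2e^(4t)sin(5t) - C_2e^(4t)cos(5t)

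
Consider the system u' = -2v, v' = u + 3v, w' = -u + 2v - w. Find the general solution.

u(t) = 2C_1e^(t) + C_2e^(2t), v(t) = -C_1e^(t) - C_2e^(2t), w(t) = -2C_1e^(t) - C_2e^(2t) + C_3e^(-t)

Coefficient matrix A = [[0, -2, 0], [1, 3, 0], [-1, 2, -1]].
det(A - λI) = 0 gives eigenvalues λ = 1, 2, -1.
For λ=1: eigenvector (2,-1,-2).
For λ=2: eigenvector (1,-1,-1).
For λ=-1: eigenvector (0,0,1).
General solution: C_1e^(t)(2,-1,-2) + C_2e^(2t)(1,-1,-1) + C_3e^(-t)(0,0,1).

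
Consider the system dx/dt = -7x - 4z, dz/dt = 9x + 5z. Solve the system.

x(t) = 2K_1e^(-t) + 2K_2te^(-t) + K_2e^(-t), z(t) = -3K_1e^(-t) - 3K_2te^(-t) - 2K_2e^(-t)

Coefficient matrix A = [[-7, -4], [9, 5]].
Characteristic polynomial det(A - λI) = λ^2 + 2λ + 1 = 0.
Single eigenvalue λ = -1 with algebraic multiplicity 2.
Eigenvector v = (2,-3); generalized eigenvector w with (A-λI)w=v is (1,-2).
General solution: e^(-t)[K_1·v + K_2·(t·v + w)].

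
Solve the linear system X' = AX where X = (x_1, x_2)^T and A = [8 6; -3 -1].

Coefficient matrix A = [[8, 6], [-3, -1]].
Characteristic polynomial det(A - λI) = λ^2 - 7λ + 10 = 0.
Eigenvalues λ = 5, 2.
For λ=5: (A-λI) row 1 is [3, 6], so an eigenvector is (-2, 1).
For λ=2: (A-λI) row 1 is [6, 6], so an eigenvector is (1, -1).
General solution: K_1e^(5t)(-2,1) + K_2e^(2t)(1,-1).

x_1(t) = -2K_1e^(5t) + K_2e^(2t), x_2(t) = K_1e^(5t) - K_2e^(2t)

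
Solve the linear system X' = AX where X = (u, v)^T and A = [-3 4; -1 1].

u(t) = 2K_1e^(-t) + 2K_2te^(-t) + 3K_2e^(-t), v(t) = K_1e^(-t) + K_2te^(-t) + 2K_2e^(-t)

Coefficient matrix A = [[-3, 4], [-1, 1]].
Characteristic polynomial det(A - λI) = λ^2 + 2λ + 1 = 0.
Single eigenvalue λ = -1 with algebraic multiplicity 2.
Eigenvector v = (2,1); generalized eigenvector w with (A-λI)w=v is (3,2).
General solution: e^(-t)[K_1·v + K_2·(t·v + w)].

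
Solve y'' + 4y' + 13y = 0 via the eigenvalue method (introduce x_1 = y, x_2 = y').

Let x_1 = y, x_2 = y'. Then x_1' = x_2 and x_2' = -13x_1 - 4x_2.
A = [[0,1],[-13,-4]]; det(A-λI) = λ^2 + 4λ + 13.
Eigenvalues λ = -2 ± 3i.

y(t) = C_1e^(-2t)cos(3t) + C_2e^(-2t)sin(3t)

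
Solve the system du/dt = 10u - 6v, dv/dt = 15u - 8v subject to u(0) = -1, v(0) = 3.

u(t) = -9e^(t)sin(3t) - e^(t)cos(3t), v(t) = -14e^(t)sin(3t) + 3e^(t)cos(3t)

Coefficient matrix A = [[10, -6], [15, -8]].
Characteristic polynomial det(A - λI) = λ^2 - 2λ + 10 = 0.
Eigenvalues λ = 1 ± 3i (complex conjugate pair).
For λ=1+3i: an eigenvector is (1,1) - i(1,2) = (1 - i, 1 - 2i).
A real fundamental pair from Re and Im of e^((1+3i)t)v: X_1 = e^(t)(cos(3t)·(1,1) + sin(3t)·(1,2)), X_2 = e^(t)(sin(3t)·(1,1) - cos(3t)·(1,2)).
General solution: c_1X_1 + c_2X_2.
Applying u(0)=-1, v(0)=3 gives c_1=-5, c_2=-4.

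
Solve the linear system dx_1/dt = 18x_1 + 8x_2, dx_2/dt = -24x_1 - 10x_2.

Coefficient matrix A = [[18, 8], [-24, -10]].
Characteristic polynomial det(A - λI) = λ^2 - 8λ + 12 = 0.
Eigenvalues λ = 6, 2.
For λ=6: (A-λI) row 1 is [12, 8], so an eigenvector is (2, -3).
For λ=2: (A-λI) row 1 is [16, 8], so an eigenvector is (1, -2).
General solution: c_1e^(6t)(2,-3) + c_2e^(2t)(1,-2).

x_1(t) = 2c_1e^(6t) + c_2e^(2t), x_2(t) = -3c_1e^(6t) - 2c_2e^(2t)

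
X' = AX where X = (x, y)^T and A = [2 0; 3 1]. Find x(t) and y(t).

Coefficient matrix A = [[2, 0], [3, 1]].
Characteristic polynomial det(A - λI) = λ^2 - 3λ + 2 = 0.
Eigenvalues λ = 1, 2.
For λ=1: (A-λI) row 1 is [1, 0], so an eigenvector is (0, -1).
For λ=2: (A-λI) row 2 is [3, -1], so an eigenvector is (-1, -3).
General solution: C_1e^(t)(0,-1) + C_2e^(2t)(-1,-3).

x(t) = -C_2e^(2t), y(t) = -C_1e^(t) - 3C_2e^(2t)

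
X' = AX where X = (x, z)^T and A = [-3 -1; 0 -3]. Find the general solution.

Coefficient matrix A = [[-3, -1], [0, -3]].
Characteristic polynomial det(A - λI) = λ^2 + 6λ + 9 = 0.
Single eigenvalue λ = -3 with algebraic multiplicity 2.
Eigenvector v = (1,0); generalized eigenvector w with (A-λI)w=v is (3,-1).
General solution: e^(-3t)[C_1·v + C_2·(t·v + w)].

x(t) = C_1e^(-3t) + C_2te^(-3t) + 3C_2e^(-3t), z(t) = -C_2e^(-3t)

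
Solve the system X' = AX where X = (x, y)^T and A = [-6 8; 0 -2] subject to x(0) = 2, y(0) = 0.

Coefficient matrix A = [[-6, 8], [0, -2]].
Characteristic polynomial det(A - λI) = λ^2 + 8λ + 12 = 0.
Eigenvalues λ = -2, -6.
For λ=-2: (A-λI) row 1 is [-4, 8], so an eigenvector is (2, 1).
For λ=-6: (A-λI) row 1 is [0, 8], so an eigenvector is (-1, 0).
General solution: C_1e^(-2t)(2,1) + C_2e^(-6t)(-1,0).
Applying x(0)=2, y(0)=0 gives C_1=0, C_2=-2.

x(t) = 2e^(-6t), y(t) = 0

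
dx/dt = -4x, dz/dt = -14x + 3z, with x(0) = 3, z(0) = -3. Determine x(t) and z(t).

x(t) = 3e^(-4t), z(t) = -9e^(3t) + 6e^(-4t)

Coefficient matrix A = [[-4, 0], [-14, 3]].
Characteristic polynomial det(A - λI) = λ^2 + λ - 12 = 0.
Eigenvalues λ = 3, -4.
For λ=3: (A-λI) row 1 is [-7, 0], so an eigenvector is (0, 1).
For λ=-4: (A-λI) row 2 is [-14, 7], so an eigenvector is (-1, -2).
General solution: c_1e^(3t)(0,1) + c_2e^(-4t)(-1,-2).
Applying x(0)=3, z(0)=-3 gives c_1=-9, c_2=-3.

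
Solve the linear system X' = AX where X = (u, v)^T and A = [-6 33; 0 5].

u(t) = -K_1e^(-6t) + 3K_2e^(5t), v(t) = K_2e^(5t)

Coefficient matrix A = [[-6, 33], [0, 5]].
Characteristic polynomial det(A - λI) = λ^2 + λ - 30 = 0.
Eigenvalues λ = -6, 5.
For λ=-6: (A-λI) row 1 is [0, 33], so an eigenvector is (-1, 0).
For λ=5: (A-λI) row 1 is [-11, 33], so an eigenvector is (3, 1).
General solution: K_1e^(-6t)(-1,0) + K_2e^(5t)(3,1).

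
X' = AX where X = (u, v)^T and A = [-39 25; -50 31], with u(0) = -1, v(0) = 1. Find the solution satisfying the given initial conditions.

Coefficient matrix A = [[-39, 25], [-50, 31]].
Characteristic polynomial det(A - λI) = λ^2 + 8λ + 41 = 0.
Eigenvalues λ = -4 ± 5i (complex conjugate pair).
For λ=-4+5i: an eigenvector is (2,3) - i(1,1) = (2 - i, 3 - i).
A real fundamental pair from Re and Im of e^((-4+5i)t)v: X_1 = e^(-4t)(cos(5t)·(2,3) + sin(5t)·(1,1)), X_2 = e^(-4t)(sin(5t)·(2,3) - cos(5t)·(1,1)).
General solution: K_1X_1 + K_2X_2.
Applying u(0)=-1, v(0)=1 gives K_1=2, K_2=5.

u(t) = 12e^(-4t)sin(5t) - e^(-4t)cos(5t), v(t) = 17e^(-4t)sin(5t) + e^(-4t)cos(5t)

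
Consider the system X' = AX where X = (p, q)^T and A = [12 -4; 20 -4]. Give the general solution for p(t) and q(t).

Coefficient matrix A = [[12, -4], [20, -4]].
Characteristic polynomial det(A - λI) = λ^2 - 8λ + 32 = 0.
Eigenvalues λ = 4 ± 4i (complex conjugate pair).
For λ=4+4i: an eigenvector is (0,-1) - i(1,2) = (0 - i, -1 - 2i).
A real fundamental pair from Re and Im of e^((4+4i)t)v: X_1 = e^(4t)(cos(4t)·(0,-1) + sin(4t)·(1,2)), X_2 = e^(4t)(sin(4t)·(0,-1) - cos(4t)·(1,2)).
General solution: C_1X_1 + C_2X_2.

p(t) = C_1e^(4t)sin(4t) - C_2e^(4t)cos(4t), q(t) = 2C_1e^(4t)sin(4t) - C_1e^(4t)cos(4t) - C_2e^(4t)sin(4t) - 2C_2e^(4t)cos(4t)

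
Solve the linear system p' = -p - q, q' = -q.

p(t) = K_1e^(-t) + K_2te^(-t) - 3K_2e^(-t), q(t) = -K_2e^(-t)

Coefficient matrix A = [[-1, -1], [0, -1]].
Characteristic polynomial det(A - λI) = λ^2 + 2λ + 1 = 0.
Single eigenvalue λ = -1 with algebraic multiplicity 2.
Eigenvector v = (1,0); generalized eigenvector w with (A-λI)w=v is (-3,-1).
General solution: e^(-t)[K_1·v + K_2·(t·v + w)].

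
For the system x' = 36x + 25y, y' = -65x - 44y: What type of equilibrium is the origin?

stable spiral

A = [[36,25],[-65,-44]]; det(A-λI) = λ^2 + 8λ + 41.
λ = -4 ± 5i: negative real part.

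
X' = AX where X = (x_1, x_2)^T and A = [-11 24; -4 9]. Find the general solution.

x_1(t) = 2K_1e^(t) - 3K_2e^(-3t), x_2(t) = K_1e^(t) - K_2e^(-3t)

Coefficient matrix A = [[-11, 24], [-4, 9]].
Characteristic polynomial det(A - λI) = λ^2 + 2λ - 3 = 0.
Eigenvalues λ = 1, -3.
For λ=1: (A-λI) row 1 is [-12, 24], so an eigenvector is (2, 1).
For λ=-3: (A-λI) row 1 is [-8, 24], so an eigenvector is (-3, -1).
General solution: K_1e^(t)(2,1) + K_2e^(-3t)(-3,-1).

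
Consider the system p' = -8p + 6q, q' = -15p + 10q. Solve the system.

p(t) = -C_1e^(t)sin(3t) + C_1e^(t)cos(3t) + C_2e^(t)sin(3t) + C_2e^(t)cos(3t), q(t) = -2C_1e^(t)sin(3t) + C_1e^(t)cos(3t) + C_2e^(t)sin(3t) + 2C_2e^(t)cos(3t)

Coefficient matrix A = [[-8, 6], [-15, 10]].
Characteristic polynomial det(A - λI) = λ^2 - 2λ + 10 = 0.
Eigenvalues λ = 1 ± 3i (complex conjugate pair).
For λ=1+3i: an eigenvector is (1,1) - i(-1,-2) = (1 + i, 1 + 2i).
A real fundamental pair from Re and Im of e^((1+3i)t)v: X_1 = e^(t)(cos(3t)·(1,1) + sin(3t)·(-1,-2)), X_2 = e^(t)(sin(3t)·(1,1) - cos(3t)·(-1,-2)).
General solution: C_1X_1 + C_2X_2.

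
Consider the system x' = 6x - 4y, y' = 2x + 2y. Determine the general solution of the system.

x(t) = -C_1e^(4t)sin(2t) + C_1e^(4t)cos(2t) + C_2e^(4t)sin(2t) + C_2e^(4t)cos(2t), y(t) = C_1e^(4t)cos(2t) + C_2e^(4t)sin(2t)

Coefficient matrix A = [[6, -4], [2, 2]].
Characteristic polynomial det(A - λI) = λ^2 - 8λ + 20 = 0.
Eigenvalues λ = 4 ± 2i (complex conjugate pair).
For λ=4+2i: an eigenvector is (1,1) - i(-1,0) = (1 + i, 1).
A real fundamental pair from Re and Im of e^((4+2i)t)v: X_1 = e^(4t)(cos(2t)·(1,1) + sin(2t)·(-1,0)), X_2 = e^(4t)(sin(2t)·(1,1) - cos(2t)·(-1,0)).
General solution: C_1X_1 + C_2X_2.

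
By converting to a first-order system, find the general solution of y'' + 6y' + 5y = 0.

Let x_1 = y, x_2 = y'. Then x_1' = x_2 and x_2' = -5x_1 - 6x_2.
A = [[0,1],[-5,-6]]; det(A-λI) = λ^2 + 6λ + 5.
Eigenvalues λ = -5, -1 with eigenvectors (1,-5), (1,-1).

y(t) = K_1e^(-5t) + K_2e^(-t)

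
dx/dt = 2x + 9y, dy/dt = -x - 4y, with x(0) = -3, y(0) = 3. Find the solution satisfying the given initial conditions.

Coefficient matrix A = [[2, 9], [-1, -4]].
Characteristic polynomial det(A - λI) = λ^2 + 2λ + 1 = 0.
Single eigenvalue λ = -1 with algebraic multiplicity 2.
Eigenvector v = (-3,1); generalized eigenvector w with (A-λI)w=v is (-1,0).
General solution: e^(-t)[K_1·v + K_2·(t·v + w)].
Applying x(0)=-3, y(0)=3 gives K_1=3, K_2=-6.

x(t) = 18te^(-t) - 3e^(-t), y(t) = -6te^(-t) + 3e^(-t)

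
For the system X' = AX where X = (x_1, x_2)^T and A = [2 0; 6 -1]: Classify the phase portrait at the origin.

saddle

A = [[2,0],[6,-1]]; det(A-λI) = λ^2 - λ - 2.
λ = -1, 2: opposite signs.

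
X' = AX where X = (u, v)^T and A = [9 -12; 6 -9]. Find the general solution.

u(t) = -K_1e^(-3t) + 2K_2e^(3t), v(t) = -K_1e^(-3t) + K_2e^(3t)

Coefficient matrix A = [[9, -12], [6, -9]].
Characteristic polynomial det(A - λI) = λ^2 - 9 = 0.
Eigenvalues λ = -3, 3.
For λ=-3: (A-λI) row 1 is [12, -12], so an eigenvector is (-1, -1).
For λ=3: (A-λI) row 1 is [6, -12], so an eigenvector is (2, 1).
General solution: K_1e^(-3t)(-1,-1) + K_2e^(3t)(2,1).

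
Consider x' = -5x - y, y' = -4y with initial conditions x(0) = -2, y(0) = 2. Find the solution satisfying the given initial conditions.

x(t) = -2e^(-4t), y(t) = 2e^(-4t)

Coefficient matrix A = [[-5, -1], [0, -4]].
Characteristic polynomial det(A - λI) = λ^2 + 9λ + 20 = 0.
Eigenvalues λ = -5, -4.
For λ=-5: (A-λI) row 1 is [0, -1], so an eigenvector is (1, 0).
For λ=-4: (A-λI) row 1 is [-1, -1], so an eigenvector is (1, -1).
General solution: K_1e^(-5t)(1,0) + K_2e^(-4t)(1,-1).
Applying x(0)=-2, y(0)=2 gives K_1=0, K_2=-2.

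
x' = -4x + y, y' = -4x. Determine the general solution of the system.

x(t) = K_1e^(-2t) + K_2te^(-2t), y(t) = 2K_1e^(-2t) + 2K_2te^(-2t) + K_2e^(-2t)

Coefficient matrix A = [[-4, 1], [-4, 0]].
Characteristic polynomial det(A - λI) = λ^2 + 4λ + 4 = 0.
Single eigenvalue λ = -2 with algebraic multiplicity 2.
Eigenvector v = (1,2); generalized eigenvector w with (A-λI)w=v is (0,1).
General solution: e^(-2t)[K_1·v + K_2·(t·v + w)].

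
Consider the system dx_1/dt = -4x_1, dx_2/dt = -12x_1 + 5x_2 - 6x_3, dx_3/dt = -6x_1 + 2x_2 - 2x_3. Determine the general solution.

Coefficient matrix A = [[-4, 0, 0], [-12, 5, -6], [-6, 2, -2]].
det(A - λI) = 0 gives eigenvalues λ = -4, 1, 2.
For λ=-4: eigenvector (1,2,1).
For λ=1: eigenvector (0,3,2).
For λ=2: eigenvector (0,-2,-1).
General solution: C_1e^(-4t)(1,2,1) + C_2e^(t)(0,3,2) + C_3e^(2t)(0,-2,-1).

x_1(t) = C_1e^(-4t), x_2(t) = 2C_1e^(-4t) + 3C_2e^(t) - 2C_3e^(2t), x_3(t) = C_1e^(-4t) + 2C_2e^(t) - C_3e^(2t)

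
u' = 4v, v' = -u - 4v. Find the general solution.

u(t) = -2C_1e^(-2t) - 2C_2te^(-2t) + C_2e^(-2t), v(t) = C_1e^(-2t) + C_2te^(-2t) - C_2e^(-2t)

Coefficient matrix A = [[0, 4], [-1, -4]].
Characteristic polynomial det(A - λI) = λ^2 + 4λ + 4 = 0.
Single eigenvalue λ = -2 with algebraic multiplicity 2.
Eigenvector v = (-2,1); generalized eigenvector w with (A-λI)w=v is (1,-1).
General solution: e^(-2t)[C_1·v + C_2·(t·v + w)].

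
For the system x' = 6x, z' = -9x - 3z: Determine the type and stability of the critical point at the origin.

saddle

A = [[6,0],[-9,-3]]; det(A-λI) = λ^2 - 3λ - 18.
λ = 6, -3: opposite signs.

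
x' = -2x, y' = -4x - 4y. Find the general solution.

x(t) = C_2e^(-2t), y(t) = C_1e^(-4t) - 2C_2e^(-2t)

Coefficient matrix A = [[-2, 0], [-4, -4]].
Characteristic polynomial det(A - λI) = λ^2 + 6λ + 8 = 0.
Eigenvalues λ = -4, -2.
For λ=-4: (A-λI) row 1 is [2, 0], so an eigenvector is (0, 1).
For λ=-2: (A-λI) row 2 is [-4, -2], so an eigenvector is (1, -2).
General solution: C_1e^(-4t)(0,1) + C_2e^(-2t)(1,-2).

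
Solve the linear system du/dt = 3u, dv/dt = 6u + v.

Coefficient matrix A = [[3, 0], [6, 1]].
Characteristic polynomial det(A - λI) = λ^2 - 4λ + 3 = 0.
Eigenvalues λ = 3, 1.
For λ=3: (A-λI) row 2 is [6, -2], so an eigenvector is (-1, -3).
For λ=1: (A-λI) row 1 is [2, 0], so an eigenvector is (0, -1).
General solution: K_1e^(3t)(-1,-3) + K_2e^(t)(0,-1).

u(t) = -K_1e^(3t), v(t) = -3K_1e^(3t) - K_2e^(t)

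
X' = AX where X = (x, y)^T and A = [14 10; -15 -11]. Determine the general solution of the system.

x(t) = -2K_1e^(-t) + K_2e^(4t), y(t) = 3K_1e^(-t) - K_2e^(4t)

Coefficient matrix A = [[14, 10], [-15, -11]].
Characteristic polynomial det(A - λI) = λ^2 - 3λ - 4 = 0.
Eigenvalues λ = -1, 4.
For λ=-1: (A-λI) row 1 is [15, 10], so an eigenvector is (-2, 3).
For λ=4: (A-λI) row 1 is [10, 10], so an eigenvector is (1, -1).
General solution: K_1e^(-t)(-2,3) + K_2e^(4t)(1,-1).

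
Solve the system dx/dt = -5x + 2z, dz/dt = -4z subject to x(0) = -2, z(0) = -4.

Coefficient matrix A = [[-5, 2], [0, -4]].
Characteristic polynomial det(A - λI) = λ^2 + 9λ + 20 = 0.
Eigenvalues λ = -5, -4.
For λ=-5: (A-λI) row 1 is [0, 2], so an eigenvector is (1, 0).
For λ=-4: (A-λI) row 1 is [-1, 2], so an eigenvector is (-2, -1).
General solution: c_1e^(-5t)(1,0) + c_2e^(-4t)(-2,-1).
Applying x(0)=-2, z(0)=-4 gives c_1=6, c_2=4.

x(t) = -8e^(-4t) + 6e^(-5t), z(t) = -4e^(-4t)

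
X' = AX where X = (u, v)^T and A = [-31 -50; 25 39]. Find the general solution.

Coefficient matrix A = [[-31, -50], [25, 39]].
Characteristic polynomial det(A - λI) = λ^2 - 8λ + 41 = 0.
Eigenvalues λ = 4 ± 5i (complex conjugate pair).
For λ=4+5i: an eigenvector is (-3,2) - i(1,-1) = (-3 - i, 2 + i).
A real fundamental pair from Re and Im of e^((4+5i)t)v: X_1 = e^(4t)(cos(5t)·(-3,2) + sin(5t)·(1,-1)), X_2 = e^(4t)(sin(5t)·(-3,2) - cos(5t)·(1,-1)).
General solution: c_1X_1 + c_2X_2.

u(t) = c_1e^(4t)sin(5t) - 3c_1e^(4t)cos(5t) - 3c_2e^(4t)sin(5t) - c_2e^(4t)cos(5t), v(t) = -c_1e^(4t)sin(5t) + 2c_1e^(4t)cos(5t) + 2c_2e^(4t)sin(5t) + c_2e^(4t)cos(5t)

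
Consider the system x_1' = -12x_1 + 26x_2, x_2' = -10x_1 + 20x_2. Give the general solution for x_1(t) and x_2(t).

x_1(t) = -2C_1e^(4t)sin(2t) - 3C_1e^(4t)cos(2t) - 3C_2e^(4t)sin(2t) + 2C_2e^(4t)cos(2t), x_2(t) = -C_1e^(4t)sin(2t) - 2C_1e^(4t)cos(2t) - 2C_2e^(4t)sin(2t) + C_2e^(4t)cos(2t)

Coefficient matrix A = [[-12, 26], [-10, 20]].
Characteristic polynomial det(A - λI) = λ^2 - 8λ + 20 = 0.
Eigenvalues λ = 4 ± 2i (complex conjugate pair).
For λ=4+2i: an eigenvector is (-3,-2) - i(-2,-1) = (-3 + 2i, -2 + i).
A real fundamental pair from Re and Im of e^((4+2i)t)v: X_1 = e^(4t)(cos(2t)·(-3,-2) + sin(2t)·(-2,-1)), X_2 = e^(4t)(sin(2t)·(-3,-2) - cos(2t)·(-2,-1)).
General solution: C_1X_1 + C_2X_2.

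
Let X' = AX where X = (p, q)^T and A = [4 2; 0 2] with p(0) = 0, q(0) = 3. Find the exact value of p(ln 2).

A = [[4,2],[0,2]]; eigenvalues λ = 2, 4.
Eigenvectors: (-1,1) for λ=2, (-1,0) for λ=4.
From the initial condition, c_1 = 3, c_2 = -3.
p(ln 2) = (3)(2^2)(-1) + (-3)(2^4)(-1) = 36.

36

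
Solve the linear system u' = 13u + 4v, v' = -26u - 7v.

Coefficient matrix A = [[13, 4], [-26, -7]].
Characteristic polynomial det(A - λI) = λ^2 - 6λ + 13 = 0.
Eigenvalues λ = 3 ± 2i (complex conjugate pair).
For λ=3+2i: an eigenvector is (-1,3) - i(1,-2) = (-1 - i, 3 + 2i).
A real fundamental pair from Re and Im of e^((3+2i)t)v: X_1 = e^(3t)(cos(2t)·(-1,3) + sin(2t)·(1,-2)), X_2 = e^(3t)(sin(2t)·(-1,3) - cos(2t)·(1,-2)).
General solution: K_1X_1 + K_2X_2.

u(t) = K_1e^(3t)sin(2t) - K_1e^(3t)cos(2t) - K_2e^(3t)sin(2t) - K_2e^(3t)cos(2t), v(t) = -2K_1e^(3t)sin(2t) + 3K_1e^(3t)cos(2t) + 3K_2e^(3t)sin(2t) + 2K_2e^(3t)cos(2t)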